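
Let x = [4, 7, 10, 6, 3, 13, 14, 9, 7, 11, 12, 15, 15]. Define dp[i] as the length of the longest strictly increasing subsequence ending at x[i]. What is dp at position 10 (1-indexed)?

4

dp[i] = 1 + max{dp[j] : j<i, x[j]<x[i]} (or 1 if no such j):
i:      1  2  3  4  5  6  7  8  9 10 11 12 13
x[i]:   4  7 10  6  3 13 14  9  7 11 12 15 15
dp:     1  2  3  2  1  4  5  3  3  4  5  6  6
At index 10 the value is 4.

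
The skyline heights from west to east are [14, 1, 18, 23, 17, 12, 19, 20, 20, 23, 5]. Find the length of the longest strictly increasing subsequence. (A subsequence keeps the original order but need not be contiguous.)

5

Let dp[i] be the length of the longest such subsequence ending at index i:
i:      1  2  3  4  5  6  7  8  9 10 11
a[i]:  14  1 18 23 17 12 19 20 20 23  5
dp:     1  1  2  3  2  2  3  4  4  5  2
Maximum dp value is 5.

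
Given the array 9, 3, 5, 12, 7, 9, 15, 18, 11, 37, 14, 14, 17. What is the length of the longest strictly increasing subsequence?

Let dp[i] be the length of the longest such subsequence ending at index i:
i:      1  2  3  4  5  6  7  8  9 10 11 12 13
a[i]:   9  3  5 12  7  9 15 18 11 37 14 14 17
dp:     1  1  2  3  3  4  5  6  5  7  6  6  7
Maximum dp value is 7.

7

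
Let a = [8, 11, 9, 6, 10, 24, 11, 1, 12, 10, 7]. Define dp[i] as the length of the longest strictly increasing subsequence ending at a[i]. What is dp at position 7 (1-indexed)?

4

dp[i] = 1 + max{dp[j] : j<i, a[j]<a[i]} (or 1 if no such j):
i:      1  2  3  4  5  6  7  8  9 10 11
a[i]:   8 11  9  6 10 24 11  1 12 10  7
dp:     1  2  2  1  3  4  4  1  5  3  2
At index 7 the value is 4.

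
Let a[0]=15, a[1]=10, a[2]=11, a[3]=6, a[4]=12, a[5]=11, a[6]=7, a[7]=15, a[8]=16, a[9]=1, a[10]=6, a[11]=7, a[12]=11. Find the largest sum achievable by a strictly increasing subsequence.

Let S[i] be the best sum of a strictly increasing subsequence ending at i:
i:      0  1  2  3  4  5  6  7  8  9 10 11 12
a[i]:  15 10 11  6 12 11  7 15 16  1  6  7 11
S:     15 10 21  6 33 21 13 48 64  1  7 14 25
Maximum is 64 (e.g. 10 + 11 + 12 + 15 + 16).

64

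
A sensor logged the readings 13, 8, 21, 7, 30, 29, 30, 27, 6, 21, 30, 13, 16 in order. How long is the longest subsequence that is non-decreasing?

5

Let dp[i] be the length of the longest such subsequence ending at index i:
i:      1  2  3  4  5  6  7  8  9 10 11 12 13
a[i]:  13  8 21  7 30 29 30 27  6 21 30 13 16
dp:     1  1  2  1  3  3  4  3  1  3  5  2  3
Maximum dp value is 5.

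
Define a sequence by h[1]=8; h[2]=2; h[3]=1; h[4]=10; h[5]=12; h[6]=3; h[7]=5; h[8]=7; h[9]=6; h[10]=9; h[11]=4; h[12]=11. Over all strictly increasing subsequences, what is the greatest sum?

Let S[i] be the best sum of a strictly increasing subsequence ending at i:
i:      1  2  3  4  5  6  7  8  9 10 11 12
h[i]:   8  2  1 10 12  3  5  7  6  9  4 11
S:      8  2  1 18 30  5 10 17 16 26  9 37
Maximum is 37 (e.g. 2 + 3 + 5 + 7 + 9 + 11).

37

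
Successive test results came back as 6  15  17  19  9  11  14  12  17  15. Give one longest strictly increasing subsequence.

Patience tails give the LIS length; then backtrack through the dp parents:
6 → extends → [6]
15 → extends → [6, 15]
17 → extends → [6, 15, 17]
19 → extends → [6, 15, 17, 19]
9 → replaces 15 → [6, 9, 17, 19]
11 → replaces 17 → [6, 9, 11, 19]
14 → replaces 19 → [6, 9, 11, 14]
12 → replaces 14 → [6, 9, 11, 12]
17 → extends → [6, 9, 11, 12, 17]
15 → replaces 17 → [6, 9, 11, 12, 15]
Length 5; one witness is 6, 9, 11, 14, 17.

6, 9, 11, 14, 17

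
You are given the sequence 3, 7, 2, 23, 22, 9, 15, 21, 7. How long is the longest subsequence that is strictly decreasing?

4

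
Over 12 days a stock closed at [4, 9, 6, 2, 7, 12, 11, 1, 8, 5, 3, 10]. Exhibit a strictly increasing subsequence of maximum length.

4, 6, 7, 8, 10

Patience tails give the LIS length; then backtrack through the dp parents:
4 → extends → [4]
9 → extends → [4, 9]
6 → replaces 9 → [4, 6]
2 → replaces 4 → [2, 6]
7 → extends → [2, 6, 7]
12 → extends → [2, 6, 7, 12]
11 → replaces 12 → [2, 6, 7, 11]
1 → replaces 2 → [1, 6, 7, 11]
8 → replaces 11 → [1, 6, 7, 8]
5 → replaces 6 → [1, 5, 7, 8]
3 → replaces 5 → [1, 3, 7, 8]
10 → extends → [1, 3, 7, 8, 10]
Length 5; one witness is 4, 6, 7, 8, 10.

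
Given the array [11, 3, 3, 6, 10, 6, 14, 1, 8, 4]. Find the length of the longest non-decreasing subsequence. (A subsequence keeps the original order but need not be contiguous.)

Let dp[i] be the length of the longest such subsequence ending at index i:
i:      1  2  3  4  5  6  7  8  9 10
a[i]:  11  3  3  6 10  6 14  1  8  4
dp:     1  1  2  3  4  4  5  1  5  3
Maximum dp value is 5.

5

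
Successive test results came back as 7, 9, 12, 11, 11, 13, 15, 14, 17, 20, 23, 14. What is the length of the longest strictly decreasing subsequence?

2

Negate each value so 'decreasing' becomes 'increasing', then run patience tails on the negated sequence:
-7 → extends → [-7]
-9 → replaces -7 → [-9]
-12 → replaces -9 → [-12]
-11 → extends → [-12, -11]
-11 → already a tail → [-12, -11]
-13 → replaces -12 → [-13, -11]
-15 → replaces -13 → [-15, -11]
-14 → replaces -11 → [-15, -14]
-17 → replaces -15 → [-17, -14]
-20 → replaces -17 → [-20, -14]
-23 → replaces -20 → [-23, -14]
-14 → already a tail → [-23, -14]
Two tails, so the longest strictly decreasing subsequence of the original has length 2.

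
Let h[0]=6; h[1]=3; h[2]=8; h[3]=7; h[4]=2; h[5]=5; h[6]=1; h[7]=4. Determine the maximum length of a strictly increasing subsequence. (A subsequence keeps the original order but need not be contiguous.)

Let dp[i] be the length of the longest such subsequence ending at index i:
i:     0 1 2 3 4 5 6 7
h[i]:  6 3 8 7 2 5 1 4
dp:    1 1 2 2 1 2 1 2
Maximum dp value is 2.

2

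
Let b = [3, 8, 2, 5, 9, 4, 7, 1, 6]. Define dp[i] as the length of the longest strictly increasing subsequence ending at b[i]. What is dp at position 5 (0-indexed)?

2

dp[i] = 1 + max{dp[j] : j<i, b[j]<b[i]} (or 1 if no such j):
i:     0 1 2 3 4 5 6 7 8
b[i]:  3 8 2 5 9 4 7 1 6
dp:    1 2 1 2 3 2 3 1 3
At index 5 the value is 2.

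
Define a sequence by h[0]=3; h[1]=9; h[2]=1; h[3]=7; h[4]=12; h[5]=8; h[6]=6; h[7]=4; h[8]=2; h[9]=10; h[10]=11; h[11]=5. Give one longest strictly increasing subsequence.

3, 7, 8, 10, 11

Patience tails give the LIS length; then backtrack through the dp parents:
3 → extends → [3]
9 → extends → [3, 9]
1 → replaces 3 → [1, 9]
7 → replaces 9 → [1, 7]
12 → extends → [1, 7, 12]
8 → replaces 12 → [1, 7, 8]
6 → replaces 7 → [1, 6, 8]
4 → replaces 6 → [1, 4, 8]
2 → replaces 4 → [1, 2, 8]
10 → extends → [1, 2, 8, 10]
11 → extends → [1, 2, 8, 10, 11]
5 → replaces 8 → [1, 2, 5, 10, 11]
Length 5; one witness is 3, 7, 8, 10, 11.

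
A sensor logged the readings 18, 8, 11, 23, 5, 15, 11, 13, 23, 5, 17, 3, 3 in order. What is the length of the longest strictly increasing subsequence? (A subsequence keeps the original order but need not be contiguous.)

Let dp[i] be the length of the longest such subsequence ending at index i:
i:      1  2  3  4  5  6  7  8  9 10 11 12 13
a[i]:  18  8 11 23  5 15 11 13 23  5 17  3  3
dp:     1  1  2  3  1  3  2  3  4  1  4  1  1
Maximum dp value is 4.

4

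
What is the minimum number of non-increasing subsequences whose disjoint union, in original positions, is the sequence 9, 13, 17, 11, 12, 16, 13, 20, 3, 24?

6

Place each on the leftmost legal pile:
9 → new pile 1 (tops now [9])
13 → new pile 2 (tops now [9, 13])
17 → new pile 3 (tops now [9, 13, 17])
11 → pile 2 (tops now [9, 11, 17])
12 → pile 3 (tops now [9, 11, 12])
16 → new pile 4 (tops now [9, 11, 12, 16])
13 → pile 4 (tops now [9, 11, 12, 13])
20 → new pile 5 (tops now [9, 11, 12, 13, 20])
3 → pile 1 (tops now [3, 11, 12, 13, 20])
24 → new pile 6 (tops now [3, 11, 12, 13, 20, 24])
Six piles.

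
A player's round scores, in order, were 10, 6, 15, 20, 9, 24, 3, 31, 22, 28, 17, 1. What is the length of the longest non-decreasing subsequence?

5

Let dp[i] be the length of the longest such subsequence ending at index i:
i:      1  2  3  4  5  6  7  8  9 10 11 12
a[i]:  10  6 15 20  9 24  3 31 22 28 17  1
dp:     1  1  2  3  2  4  1  5  4  5  3  1
Maximum dp value is 5.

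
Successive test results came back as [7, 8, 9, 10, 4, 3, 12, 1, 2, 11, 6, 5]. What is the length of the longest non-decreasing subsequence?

Let dp[i] be the length of the longest such subsequence ending at index i:
i:      1  2  3  4  5  6  7  8  9 10 11 12
a[i]:   7  8  9 10  4  3 12  1  2 11  6  5
dp:     1  2  3  4  1  1  5  1  2  5  3  3
Maximum dp value is 5.

5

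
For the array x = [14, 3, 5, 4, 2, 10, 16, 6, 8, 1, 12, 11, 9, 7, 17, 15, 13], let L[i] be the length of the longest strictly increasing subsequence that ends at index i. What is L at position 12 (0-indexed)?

5

dp[i] = 1 + max{dp[j] : j<i, x[j]<x[i]} (or 1 if no such j):
i:      0  1  2  3  4  5  6  7  8  9 10 11 12 13 14 15 16
x[i]:  14  3  5  4  2 10 16  6  8  1 12 11  9  7 17 15 13
dp:     1  1  2  2  1  3  4  3  4  1  5  5  5  4  6  6  6
At index 12 the value is 5.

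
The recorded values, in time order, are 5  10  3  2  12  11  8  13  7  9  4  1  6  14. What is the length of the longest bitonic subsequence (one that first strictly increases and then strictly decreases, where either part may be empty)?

8

inc[i] = longest strictly increasing subsequence ending at i; dec[i] = longest strictly decreasing subsequence starting at i:
i:      1  2  3  4  5  6  7  8  9 10 11 12 13 14
a[i]:   5 10  3  2 12 11  8 13  7  9  4  1  6 14
inc:    1  2  1  1  3  3  2  4  2  3  2  1  3  5
dec:    4  5  3  2  6  5  4  4  3  3  2  1  1  1
Best peak at i=5 (value 12): inc=3, dec=6, length 3+6−1 = 8.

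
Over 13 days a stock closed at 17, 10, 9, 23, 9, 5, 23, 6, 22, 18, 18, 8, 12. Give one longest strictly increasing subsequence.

Patience tails give the LIS length; then backtrack through the dp parents:
17 → extends → [17]
10 → replaces 17 → [10]
9 → replaces 10 → [9]
23 → extends → [9, 23]
9 → already a tail → [9, 23]
5 → replaces 9 → [5, 23]
23 → already a tail → [5, 23]
6 → replaces 23 → [5, 6]
22 → extends → [5, 6, 22]
18 → replaces 22 → [5, 6, 18]
18 → already a tail → [5, 6, 18]
8 → replaces 18 → [5, 6, 8]
12 → extends → [5, 6, 8, 12]
Length 4; one witness is 5, 6, 8, 12.

5, 6, 8, 12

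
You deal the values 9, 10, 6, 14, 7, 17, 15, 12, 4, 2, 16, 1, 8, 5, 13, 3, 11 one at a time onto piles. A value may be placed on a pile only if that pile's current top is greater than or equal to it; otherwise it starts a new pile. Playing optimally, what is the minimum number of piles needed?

5

Place each on the leftmost legal pile:
9 → new pile 1 (tops now [9])
10 → new pile 2 (tops now [9, 10])
6 → pile 1 (tops now [6, 10])
14 → new pile 3 (tops now [6, 10, 14])
7 → pile 2 (tops now [6, 7, 14])
17 → new pile 4 (tops now [6, 7, 14, 17])
15 → pile 4 (tops now [6, 7, 14, 15])
12 → pile 3 (tops now [6, 7, 12, 15])
4 → pile 1 (tops now [4, 7, 12, 15])
2 → pile 1 (tops now [2, 7, 12, 15])
16 → new pile 5 (tops now [2, 7, 12, 15, 16])
1 → pile 1 (tops now [1, 7, 12, 15, 16])
8 → pile 3 (tops now [1, 7, 8, 15, 16])
5 → pile 2 (tops now [1, 5, 8, 15, 16])
13 → pile 4 (tops now [1, 5, 8, 13, 16])
3 → pile 2 (tops now [1, 3, 8, 13, 16])
11 → pile 4 (tops now [1, 3, 8, 11, 16])
Five piles.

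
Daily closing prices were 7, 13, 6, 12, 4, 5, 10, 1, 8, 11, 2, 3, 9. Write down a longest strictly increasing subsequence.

Patience tails give the LIS length; then backtrack through the dp parents:
7 → extends → [7]
13 → extends → [7, 13]
6 → replaces 7 → [6, 13]
12 → replaces 13 → [6, 12]
4 → replaces 6 → [4, 12]
5 → replaces 12 → [4, 5]
10 → extends → [4, 5, 10]
1 → replaces 4 → [1, 5, 10]
8 → replaces 10 → [1, 5, 8]
11 → extends → [1, 5, 8, 11]
2 → replaces 5 → [1, 2, 8, 11]
3 → replaces 8 → [1, 2, 3, 11]
9 → replaces 11 → [1, 2, 3, 9]
Length 4; one witness is 4, 5, 10, 11.

4, 5, 10, 11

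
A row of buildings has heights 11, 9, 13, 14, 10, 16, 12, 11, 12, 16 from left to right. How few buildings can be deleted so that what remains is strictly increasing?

5

Fewest deletions = n − (longest strictly increasing subsequence).
i:      1  2  3  4  5  6  7  8  9 10
a[i]:  11  9 13 14 10 16 12 11 12 16
dp:     1  1  2  3  2  4  3  3  4  5
max dp = 5, so deletions = 10 − 5 = 5.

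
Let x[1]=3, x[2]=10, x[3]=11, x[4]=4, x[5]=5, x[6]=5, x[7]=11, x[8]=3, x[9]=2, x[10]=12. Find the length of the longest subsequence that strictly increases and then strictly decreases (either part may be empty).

6

inc[i] = longest strictly increasing subsequence ending at i; dec[i] = longest strictly decreasing subsequence starting at i:
i:      1  2  3  4  5  6  7  8  9 10
x[i]:   3 10 11  4  5  5 11  3  2 12
inc:    1  2  3  2  3  3  4  1  1  5
dec:    2  4  4  3  3  3  3  2  1  1
Best peak at i=3 (value 11): inc=3, dec=4, length 3+4−1 = 6.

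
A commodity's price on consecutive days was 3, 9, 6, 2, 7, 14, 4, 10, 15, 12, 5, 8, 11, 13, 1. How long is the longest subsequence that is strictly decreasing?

4

Let dp[i] be the longest strictly decreasing subsequence ending at i:
i:      1  2  3  4  5  6  7  8  9 10 11 12 13 14 15
a[i]:   3  9  6  2  7 14  4 10 15 12  5  8 11 13  1
dp:     1  1  2  3  2  1  3  2  1  2  3  3  3  2  4
Maximum is 4.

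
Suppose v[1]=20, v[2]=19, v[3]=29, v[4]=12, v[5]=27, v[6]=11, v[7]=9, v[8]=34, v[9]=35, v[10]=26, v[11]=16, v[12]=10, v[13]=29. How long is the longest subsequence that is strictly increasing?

4

Track the smallest tail for each achievable length (strict):
20 → extends → [20]
19 → replaces 20 → [19]
29 → extends → [19, 29]
12 → replaces 19 → [12, 29]
27 → replaces 29 → [12, 27]
11 → replaces 12 → [11, 27]
9 → replaces 11 → [9, 27]
34 → extends → [9, 27, 34]
35 → extends → [9, 27, 34, 35]
26 → replaces 27 → [9, 26, 34, 35]
16 → replaces 26 → [9, 16, 34, 35]
10 → replaces 16 → [9, 10, 34, 35]
29 → replaces 34 → [9, 10, 29, 35]
Four tails, so the longest strictly increasing subsequence has length 4 (e.g. 20, 29, 34, 35).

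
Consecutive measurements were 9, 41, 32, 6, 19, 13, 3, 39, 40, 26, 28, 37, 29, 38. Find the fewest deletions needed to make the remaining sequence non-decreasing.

8

Fewest deletions = n − (longest non-decreasing subsequence).
Patience tails:
9 → extends → [9]
41 → extends → [9, 41]
32 → replaces 41 → [9, 32]
6 → replaces 9 → [6, 32]
19 → replaces 32 → [6, 19]
13 → replaces 19 → [6, 13]
3 → replaces 6 → [3, 13]
39 → extends → [3, 13, 39]
40 → extends → [3, 13, 39, 40]
26 → replaces 39 → [3, 13, 26, 40]
28 → replaces 40 → [3, 13, 26, 28]
37 → extends → [3, 13, 26, 28, 37]
29 → replaces 37 → [3, 13, 26, 28, 29]
38 → extends → [3, 13, 26, 28, 29, 38]
Longest non-decreasing subsequence has length 6, so deletions = 14 − 6 = 8.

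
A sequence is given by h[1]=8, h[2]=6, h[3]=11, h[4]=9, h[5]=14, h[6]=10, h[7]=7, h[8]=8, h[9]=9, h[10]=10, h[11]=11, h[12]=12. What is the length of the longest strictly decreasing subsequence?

Negate each value so 'decreasing' becomes 'increasing', then run patience tails on the negated sequence:
-8 → extends → [-8]
-6 → extends → [-8, -6]
-11 → replaces -8 → [-11, -6]
-9 → replaces -6 → [-11, -9]
-14 → replaces -11 → [-14, -9]
-10 → replaces -9 → [-14, -10]
-7 → extends → [-14, -10, -7]
-8 → replaces -7 → [-14, -10, -8]
-9 → replaces -8 → [-14, -10, -9]
-10 → already a tail → [-14, -10, -9]
-11 → replaces -10 → [-14, -11, -9]
-12 → replaces -11 → [-14, -12, -9]
Three tails, so the longest strictly decreasing subsequence of the original has length 3.

3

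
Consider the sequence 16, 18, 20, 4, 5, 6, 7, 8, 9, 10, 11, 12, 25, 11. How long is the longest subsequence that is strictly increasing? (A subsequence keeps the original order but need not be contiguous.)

Let dp[i] be the length of the longest such subsequence ending at index i:
i:      1  2  3  4  5  6  7  8  9 10 11 12 13 14
a[i]:  16 18 20  4  5  6  7  8  9 10 11 12 25 11
dp:     1  2  3  1  2  3  4  5  6  7  8  9 10  8
Maximum dp value is 10.

10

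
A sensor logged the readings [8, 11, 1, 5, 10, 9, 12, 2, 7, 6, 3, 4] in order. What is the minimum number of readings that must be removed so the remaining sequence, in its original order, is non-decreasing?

8

Fewest deletions = n − (longest non-decreasing subsequence).
i:      1  2  3  4  5  6  7  8  9 10 11 12
a[i]:   8 11  1  5 10  9 12  2  7  6  3  4
dp:     1  2  1  2  3  3  4  2  3  3  3  4
max dp = 4, so deletions = 12 − 4 = 8.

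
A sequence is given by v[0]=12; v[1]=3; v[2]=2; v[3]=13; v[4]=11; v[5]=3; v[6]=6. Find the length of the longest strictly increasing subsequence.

3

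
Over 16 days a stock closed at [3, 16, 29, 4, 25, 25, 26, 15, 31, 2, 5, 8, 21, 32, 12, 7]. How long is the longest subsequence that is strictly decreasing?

5

Let dp[i] be the longest strictly decreasing subsequence ending at i:
i:      1  2  3  4  5  6  7  8  9 10 11 12 13 14 15 16
a[i]:   3 16 29  4 25 25 26 15 31  2  5  8 21 32 12  7
dp:     1  1  1  2  2  2  2  3  1  4  4  4  3  1  4  5
Maximum is 5.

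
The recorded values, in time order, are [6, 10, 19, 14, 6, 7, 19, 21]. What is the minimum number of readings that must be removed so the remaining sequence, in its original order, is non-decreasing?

3

Fewest deletions = n − (longest non-decreasing subsequence).
i:      1  2  3  4  5  6  7  8
a[i]:   6 10 19 14  6  7 19 21
dp:     1  2  3  3  2  3  4  5
max dp = 5, so deletions = 8 − 5 = 3.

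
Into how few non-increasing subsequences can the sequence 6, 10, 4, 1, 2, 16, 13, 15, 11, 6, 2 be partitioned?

4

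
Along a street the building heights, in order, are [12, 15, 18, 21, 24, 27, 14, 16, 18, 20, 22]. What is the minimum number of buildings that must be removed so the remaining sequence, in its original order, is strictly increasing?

Fewest deletions = n − (longest strictly increasing subsequence).
Patience tails:
12 → extends → [12]
15 → extends → [12, 15]
18 → extends → [12, 15, 18]
21 → extends → [12, 15, 18, 21]
24 → extends → [12, 15, 18, 21, 24]
27 → extends → [12, 15, 18, 21, 24, 27]
14 → replaces 15 → [12, 14, 18, 21, 24, 27]
16 → replaces 18 → [12, 14, 16, 21, 24, 27]
18 → replaces 21 → [12, 14, 16, 18, 24, 27]
20 → replaces 24 → [12, 14, 16, 18, 20, 27]
22 → replaces 27 → [12, 14, 16, 18, 20, 22]
Longest strictly increasing subsequence has length 6, so deletions = 11 − 6 = 5.

5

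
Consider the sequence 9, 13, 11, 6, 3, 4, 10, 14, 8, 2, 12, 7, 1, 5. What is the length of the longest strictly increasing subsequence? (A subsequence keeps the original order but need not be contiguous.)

Track the smallest tail for each achievable length (strict):
9 → extends → [9]
13 → extends → [9, 13]
11 → replaces 13 → [9, 11]
6 → replaces 9 → [6, 11]
3 → replaces 6 → [3, 11]
4 → replaces 11 → [3, 4]
10 → extends → [3, 4, 10]
14 → extends → [3, 4, 10, 14]
8 → replaces 10 → [3, 4, 8, 14]
2 → replaces 3 → [2, 4, 8, 14]
12 → replaces 14 → [2, 4, 8, 12]
7 → replaces 8 → [2, 4, 7, 12]
1 → replaces 2 → [1, 4, 7, 12]
5 → replaces 7 → [1, 4, 5, 12]
Four tails, so the longest strictly increasing subsequence has length 4 (e.g. 3, 4, 10, 14).

4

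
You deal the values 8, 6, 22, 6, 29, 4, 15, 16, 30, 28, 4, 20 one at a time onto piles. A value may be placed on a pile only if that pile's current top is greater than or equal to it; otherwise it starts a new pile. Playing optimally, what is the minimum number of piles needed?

4

The minimum number of non-increasing subsequences covering a sequence equals the length of its longest strictly increasing subsequence.
LIS length is 4 (e.g. 8, 22, 29, 30), so 4 piles are needed.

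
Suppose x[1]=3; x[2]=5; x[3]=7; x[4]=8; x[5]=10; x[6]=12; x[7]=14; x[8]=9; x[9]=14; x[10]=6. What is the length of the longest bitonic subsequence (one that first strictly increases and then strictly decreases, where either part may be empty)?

inc[i] = longest strictly increasing subsequence ending at i; dec[i] = longest strictly decreasing subsequence starting at i:
i:      1  2  3  4  5  6  7  8  9 10
x[i]:   3  5  7  8 10 12 14  9 14  6
inc:    1  2  3  4  5  6  7  5  7  3
dec:    1  1  2  2  3  3  3  2  2  1
Best peak at i=7 (value 14): inc=7, dec=3, length 7+3−1 = 9.

9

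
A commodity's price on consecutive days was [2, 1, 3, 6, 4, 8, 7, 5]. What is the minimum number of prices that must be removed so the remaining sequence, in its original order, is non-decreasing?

4

Fewest deletions = n − (longest non-decreasing subsequence).
i:     1 2 3 4 5 6 7 8
a[i]:  2 1 3 6 4 8 7 5
dp:    1 1 2 3 3 4 4 4
max dp = 4, so deletions = 8 − 4 = 4.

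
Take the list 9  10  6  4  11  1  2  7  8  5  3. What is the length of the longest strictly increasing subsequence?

Track the smallest tail for each achievable length (strict):
9 → extends → [9]
10 → extends → [9, 10]
6 → replaces 9 → [6, 10]
4 → replaces 6 → [4, 10]
11 → extends → [4, 10, 11]
1 → replaces 4 → [1, 10, 11]
2 → replaces 10 → [1, 2, 11]
7 → replaces 11 → [1, 2, 7]
8 → extends → [1, 2, 7, 8]
5 → replaces 7 → [1, 2, 5, 8]
3 → replaces 5 → [1, 2, 3, 8]
Four tails, so the longest strictly increasing subsequence has length 4 (e.g. 1, 2, 7, 8).

4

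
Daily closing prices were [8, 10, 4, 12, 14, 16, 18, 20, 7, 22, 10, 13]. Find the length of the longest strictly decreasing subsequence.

Negate each value so 'decreasing' becomes 'increasing', then run patience tails on the negated sequence:
-8 → extends → [-8]
-10 → replaces -8 → [-10]
-4 → extends → [-10, -4]
-12 → replaces -10 → [-12, -4]
-14 → replaces -12 → [-14, -4]
-16 → replaces -14 → [-16, -4]
-18 → replaces -16 → [-18, -4]
-20 → replaces -18 → [-20, -4]
-7 → replaces -4 → [-20, -7]
-22 → replaces -20 → [-22, -7]
-10 → replaces -7 → [-22, -10]
-13 → replaces -10 → [-22, -13]
Two tails, so the longest strictly decreasing subsequence of the original has length 2.

2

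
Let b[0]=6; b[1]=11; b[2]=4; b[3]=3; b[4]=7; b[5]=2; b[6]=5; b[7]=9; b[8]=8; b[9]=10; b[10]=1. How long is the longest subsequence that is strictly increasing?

4

Track the smallest tail for each achievable length (strict):
6 → extends → [6]
11 → extends → [6, 11]
4 → replaces 6 → [4, 11]
3 → replaces 4 → [3, 11]
7 → replaces 11 → [3, 7]
2 → replaces 3 → [2, 7]
5 → replaces 7 → [2, 5]
9 → extends → [2, 5, 9]
8 → replaces 9 → [2, 5, 8]
10 → extends → [2, 5, 8, 10]
1 → replaces 2 → [1, 5, 8, 10]
Four tails, so the longest strictly increasing subsequence has length 4 (e.g. 6, 7, 9, 10).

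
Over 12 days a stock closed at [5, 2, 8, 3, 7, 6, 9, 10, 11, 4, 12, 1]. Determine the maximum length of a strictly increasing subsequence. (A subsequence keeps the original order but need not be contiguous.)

7

Track the smallest tail for each achievable length (strict):
5 → extends → [5]
2 → replaces 5 → [2]
8 → extends → [2, 8]
3 → replaces 8 → [2, 3]
7 → extends → [2, 3, 7]
6 → replaces 7 → [2, 3, 6]
9 → extends → [2, 3, 6, 9]
10 → extends → [2, 3, 6, 9, 10]
11 → extends → [2, 3, 6, 9, 10, 11]
4 → replaces 6 → [2, 3, 4, 9, 10, 11]
12 → extends → [2, 3, 4, 9, 10, 11, 12]
1 → replaces 2 → [1, 3, 4, 9, 10, 11, 12]
Seven tails, so the longest strictly increasing subsequence has length 7 (e.g. 2, 3, 7, 9, 10, 11, 12).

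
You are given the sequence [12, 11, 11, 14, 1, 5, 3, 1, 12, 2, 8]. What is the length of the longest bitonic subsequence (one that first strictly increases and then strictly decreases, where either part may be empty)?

inc[i] = longest strictly increasing subsequence ending at i; dec[i] = longest strictly decreasing subsequence starting at i:
i:      1  2  3  4  5  6  7  8  9 10 11
a[i]:  12 11 11 14  1  5  3  1 12  2  8
inc:    1  1  1  2  1  2  2  1  3  2  3
dec:    5  4  4  4  1  3  2  1  2  1  1
Best peak at i=1 (value 12): inc=1, dec=5, length 1+5−1 = 5.

5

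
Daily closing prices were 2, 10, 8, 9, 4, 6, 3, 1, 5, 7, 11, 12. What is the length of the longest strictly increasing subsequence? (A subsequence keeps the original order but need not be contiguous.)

Track the smallest tail for each achievable length (strict):
2 → extends → [2]
10 → extends → [2, 10]
8 → replaces 10 → [2, 8]
9 → extends → [2, 8, 9]
4 → replaces 8 → [2, 4, 9]
6 → replaces 9 → [2, 4, 6]
3 → replaces 4 → [2, 3, 6]
1 → replaces 2 → [1, 3, 6]
5 → replaces 6 → [1, 3, 5]
7 → extends → [1, 3, 5, 7]
11 → extends → [1, 3, 5, 7, 11]
12 → extends → [1, 3, 5, 7, 11, 12]
Six tails, so the longest strictly increasing subsequence has length 6 (e.g. 2, 4, 6, 7, 11, 12).

6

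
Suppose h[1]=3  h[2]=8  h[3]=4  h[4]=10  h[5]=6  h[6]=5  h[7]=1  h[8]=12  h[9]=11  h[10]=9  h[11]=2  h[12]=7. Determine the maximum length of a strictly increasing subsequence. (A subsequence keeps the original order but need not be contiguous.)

4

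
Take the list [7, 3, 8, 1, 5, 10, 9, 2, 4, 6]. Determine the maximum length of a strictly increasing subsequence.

Let dp[i] be the length of the longest such subsequence ending at index i:
i:      1  2  3  4  5  6  7  8  9 10
a[i]:   7  3  8  1  5 10  9  2  4  6
dp:     1  1  2  1  2  3  3  2  3  4
Maximum dp value is 4.

4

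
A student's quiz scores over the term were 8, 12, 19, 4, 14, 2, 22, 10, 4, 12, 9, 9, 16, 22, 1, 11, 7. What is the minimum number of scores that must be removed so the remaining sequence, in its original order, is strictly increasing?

Fewest deletions = n − (longest strictly increasing subsequence).
i:      1  2  3  4  5  6  7  8  9 10 11 12 13 14 15 16 17
a[i]:   8 12 19  4 14  2 22 10  4 12  9  9 16 22  1 11  7
dp:     1  2  3  1  3  1  4  2  2  3  3  3  4  5  1  4  3
max dp = 5, so deletions = 17 − 5 = 12.

12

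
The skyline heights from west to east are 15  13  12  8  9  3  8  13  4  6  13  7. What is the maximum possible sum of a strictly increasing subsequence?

30

Let S[i] be the best sum of a strictly increasing subsequence ending at i:
i:      1  2  3  4  5  6  7  8  9 10 11 12
a[i]:  15 13 12  8  9  3  8 13  4  6 13  7
S:     15 13 12  8 17  3 11 30  7 13 30 20
Maximum is 30 (e.g. 8 + 9 + 13).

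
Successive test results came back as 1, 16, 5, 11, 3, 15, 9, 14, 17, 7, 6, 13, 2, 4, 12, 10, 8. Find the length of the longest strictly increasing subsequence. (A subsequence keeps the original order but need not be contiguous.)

Track the smallest tail for each achievable length (strict):
1 → extends → [1]
16 → extends → [1, 16]
5 → replaces 16 → [1, 5]
11 → extends → [1, 5, 11]
3 → replaces 5 → [1, 3, 11]
15 → extends → [1, 3, 11, 15]
9 → replaces 11 → [1, 3, 9, 15]
14 → replaces 15 → [1, 3, 9, 14]
17 → extends → [1, 3, 9, 14, 17]
7 → replaces 9 → [1, 3, 7, 14, 17]
6 → replaces 7 → [1, 3, 6, 14, 17]
13 → replaces 14 → [1, 3, 6, 13, 17]
2 → replaces 3 → [1, 2, 6, 13, 17]
4 → replaces 6 → [1, 2, 4, 13, 17]
12 → replaces 13 → [1, 2, 4, 12, 17]
10 → replaces 12 → [1, 2, 4, 10, 17]
8 → replaces 10 → [1, 2, 4, 8, 17]
Five tails, so the longest strictly increasing subsequence has length 5 (e.g. 1, 5, 11, 15, 17).

5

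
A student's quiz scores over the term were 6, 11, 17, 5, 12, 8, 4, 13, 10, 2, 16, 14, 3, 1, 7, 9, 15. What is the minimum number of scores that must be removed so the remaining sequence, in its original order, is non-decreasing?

11

Fewest deletions = n − (longest non-decreasing subsequence).
Patience tails:
6 → extends → [6]
11 → extends → [6, 11]
17 → extends → [6, 11, 17]
5 → replaces 6 → [5, 11, 17]
12 → replaces 17 → [5, 11, 12]
8 → replaces 11 → [5, 8, 12]
4 → replaces 5 → [4, 8, 12]
13 → extends → [4, 8, 12, 13]
10 → replaces 12 → [4, 8, 10, 13]
2 → replaces 4 → [2, 8, 10, 13]
16 → extends → [2, 8, 10, 13, 16]
14 → replaces 16 → [2, 8, 10, 13, 14]
3 → replaces 8 → [2, 3, 10, 13, 14]
1 → replaces 2 → [1, 3, 10, 13, 14]
7 → replaces 10 → [1, 3, 7, 13, 14]
9 → replaces 13 → [1, 3, 7, 9, 14]
15 → extends → [1, 3, 7, 9, 14, 15]
Longest non-decreasing subsequence has length 6, so deletions = 17 − 6 = 11.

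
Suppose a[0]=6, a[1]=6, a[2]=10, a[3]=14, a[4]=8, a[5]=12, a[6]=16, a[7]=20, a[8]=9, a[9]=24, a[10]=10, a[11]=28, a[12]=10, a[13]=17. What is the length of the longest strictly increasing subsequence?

Let dp[i] be the length of the longest such subsequence ending at index i:
i:      0  1  2  3  4  5  6  7  8  9 10 11 12 13
a[i]:   6  6 10 14  8 12 16 20  9 24 10 28 10 17
dp:     1  1  2  3  2  3  4  5  3  6  4  7  4  5
Maximum dp value is 7.

7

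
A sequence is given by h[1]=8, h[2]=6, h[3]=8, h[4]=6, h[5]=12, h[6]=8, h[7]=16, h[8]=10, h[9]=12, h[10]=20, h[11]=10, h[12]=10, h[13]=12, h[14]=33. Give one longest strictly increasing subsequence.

Patience tails give the LIS length; then backtrack through the dp parents:
8 → extends → [8]
6 → replaces 8 → [6]
8 → extends → [6, 8]
6 → already a tail → [6, 8]
12 → extends → [6, 8, 12]
8 → already a tail → [6, 8, 12]
16 → extends → [6, 8, 12, 16]
10 → replaces 12 → [6, 8, 10, 16]
12 → replaces 16 → [6, 8, 10, 12]
20 → extends → [6, 8, 10, 12, 20]
10 → already a tail → [6, 8, 10, 12, 20]
10 → already a tail → [6, 8, 10, 12, 20]
12 → already a tail → [6, 8, 10, 12, 20]
33 → extends → [6, 8, 10, 12, 20, 33]
Length 6; one witness is 6, 8, 12, 16, 20, 33.

6, 8, 12, 16, 20, 33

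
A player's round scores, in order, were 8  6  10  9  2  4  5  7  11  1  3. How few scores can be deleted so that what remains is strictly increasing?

6

Fewest deletions = n − (longest strictly increasing subsequence).
Patience tails:
8 → extends → [8]
6 → replaces 8 → [6]
10 → extends → [6, 10]
9 → replaces 10 → [6, 9]
2 → replaces 6 → [2, 9]
4 → replaces 9 → [2, 4]
5 → extends → [2, 4, 5]
7 → extends → [2, 4, 5, 7]
11 → extends → [2, 4, 5, 7, 11]
1 → replaces 2 → [1, 4, 5, 7, 11]
3 → replaces 4 → [1, 3, 5, 7, 11]
Longest strictly increasing subsequence has length 5, so deletions = 11 − 5 = 6.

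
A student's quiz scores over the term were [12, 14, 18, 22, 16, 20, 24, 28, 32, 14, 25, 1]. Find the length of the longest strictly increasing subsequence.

7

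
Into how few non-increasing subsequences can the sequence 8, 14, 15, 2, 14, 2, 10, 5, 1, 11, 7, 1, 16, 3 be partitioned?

4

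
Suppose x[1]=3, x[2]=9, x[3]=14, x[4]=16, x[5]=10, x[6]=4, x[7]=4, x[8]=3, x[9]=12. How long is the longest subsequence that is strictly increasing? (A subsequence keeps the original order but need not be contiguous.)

4

Track the smallest tail for each achievable length (strict):
3 → extends → [3]
9 → extends → [3, 9]
14 → extends → [3, 9, 14]
16 → extends → [3, 9, 14, 16]
10 → replaces 14 → [3, 9, 10, 16]
4 → replaces 9 → [3, 4, 10, 16]
4 → already a tail → [3, 4, 10, 16]
3 → already a tail → [3, 4, 10, 16]
12 → replaces 16 → [3, 4, 10, 12]
Four tails, so the longest strictly increasing subsequence has length 4 (e.g. 3, 9, 14, 16).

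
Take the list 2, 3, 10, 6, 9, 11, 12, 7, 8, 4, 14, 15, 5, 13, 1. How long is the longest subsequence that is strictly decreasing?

Negate each value so 'decreasing' becomes 'increasing', then run patience tails on the negated sequence:
-2 → extends → [-2]
-3 → replaces -2 → [-3]
-10 → replaces -3 → [-10]
-6 → extends → [-10, -6]
-9 → replaces -6 → [-10, -9]
-11 → replaces -10 → [-11, -9]
-12 → replaces -11 → [-12, -9]
-7 → extends → [-12, -9, -7]
-8 → replaces -7 → [-12, -9, -8]
-4 → extends → [-12, -9, -8, -4]
-14 → replaces -12 → [-14, -9, -8, -4]
-15 → replaces -14 → [-15, -9, -8, -4]
-5 → replaces -4 → [-15, -9, -8, -5]
-13 → replaces -9 → [-15, -13, -8, -5]
-1 → extends → [-15, -13, -8, -5, -1]
Five tails, so the longest strictly decreasing subsequence of the original has length 5.

5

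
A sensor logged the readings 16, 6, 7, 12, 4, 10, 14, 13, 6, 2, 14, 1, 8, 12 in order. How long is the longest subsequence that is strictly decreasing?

6

Let dp[i] be the longest strictly decreasing subsequence ending at i:
i:      1  2  3  4  5  6  7  8  9 10 11 12 13 14
a[i]:  16  6  7 12  4 10 14 13  6  2 14  1  8 12
dp:     1  2  2  2  3  3  2  3  4  5  2  6  4  4
Maximum is 6.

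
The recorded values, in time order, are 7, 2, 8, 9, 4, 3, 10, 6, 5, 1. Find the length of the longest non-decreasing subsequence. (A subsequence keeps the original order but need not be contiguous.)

Track the smallest tail for each achievable length (allowing ties):
7 → extends → [7]
2 → replaces 7 → [2]
8 → extends → [2, 8]
9 → extends → [2, 8, 9]
4 → replaces 8 → [2, 4, 9]
3 → replaces 4 → [2, 3, 9]
10 → extends → [2, 3, 9, 10]
6 → replaces 9 → [2, 3, 6, 10]
5 → replaces 6 → [2, 3, 5, 10]
1 → replaces 2 → [1, 3, 5, 10]
Four tails, so the longest non-decreasing subsequence has length 4 (e.g. 7, 8, 9, 10).

4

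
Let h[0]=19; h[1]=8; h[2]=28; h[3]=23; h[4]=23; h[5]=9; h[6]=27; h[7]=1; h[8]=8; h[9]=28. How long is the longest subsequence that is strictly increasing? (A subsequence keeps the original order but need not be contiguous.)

Track the smallest tail for each achievable length (strict):
19 → extends → [19]
8 → replaces 19 → [8]
28 → extends → [8, 28]
23 → replaces 28 → [8, 23]
23 → already a tail → [8, 23]
9 → replaces 23 → [8, 9]
27 → extends → [8, 9, 27]
1 → replaces 8 → [1, 9, 27]
8 → replaces 9 → [1, 8, 27]
28 → extends → [1, 8, 27, 28]
Four tails, so the longest strictly increasing subsequence has length 4 (e.g. 19, 23, 27, 28).

4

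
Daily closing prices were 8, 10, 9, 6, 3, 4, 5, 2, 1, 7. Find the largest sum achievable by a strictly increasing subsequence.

Let S[i] be the best sum of a strictly increasing subsequence ending at i:
i:      1  2  3  4  5  6  7  8  9 10
a[i]:   8 10  9  6  3  4  5  2  1  7
S:      8 18 17  6  3  7 12  2  1 19
Maximum is 19 (e.g. 3 + 4 + 5 + 7).

19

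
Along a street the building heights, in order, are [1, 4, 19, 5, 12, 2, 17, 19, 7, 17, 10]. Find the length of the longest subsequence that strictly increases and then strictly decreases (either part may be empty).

8

inc[i] = longest strictly increasing subsequence ending at i; dec[i] = longest strictly decreasing subsequence starting at i:
i:      1  2  3  4  5  6  7  8  9 10 11
a[i]:   1  4 19  5 12  2 17 19  7 17 10
inc:    1  2  3  3  4  2  5  6  4  5  5
dec:    1  2  3  2  2  1  2  3  1  2  1
Best peak at i=8 (value 19): inc=6, dec=3, length 6+3−1 = 8.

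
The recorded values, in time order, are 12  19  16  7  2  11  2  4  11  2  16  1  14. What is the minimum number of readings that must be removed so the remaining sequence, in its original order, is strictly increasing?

9

Fewest deletions = n − (longest strictly increasing subsequence).
i:      1  2  3  4  5  6  7  8  9 10 11 12 13
a[i]:  12 19 16  7  2 11  2  4 11  2 16  1 14
dp:     1  2  2  1  1  2  1  2  3  1  4  1  4
max dp = 4, so deletions = 13 − 4 = 9.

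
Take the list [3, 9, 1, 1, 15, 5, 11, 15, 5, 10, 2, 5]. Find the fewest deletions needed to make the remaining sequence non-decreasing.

7

Fewest deletions = n − (longest non-decreasing subsequence).
i:      1  2  3  4  5  6  7  8  9 10 11 12
a[i]:   3  9  1  1 15  5 11 15  5 10  2  5
dp:     1  2  1  2  3  3  4  5  4  5  3  5
max dp = 5, so deletions = 12 − 5 = 7.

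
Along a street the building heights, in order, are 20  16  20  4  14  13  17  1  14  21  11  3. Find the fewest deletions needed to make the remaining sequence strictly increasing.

Fewest deletions = n − (longest strictly increasing subsequence).
Patience tails:
20 → extends → [20]
16 → replaces 20 → [16]
20 → extends → [16, 20]
4 → replaces 16 → [4, 20]
14 → replaces 20 → [4, 14]
13 → replaces 14 → [4, 13]
17 → extends → [4, 13, 17]
1 → replaces 4 → [1, 13, 17]
14 → replaces 17 → [1, 13, 14]
21 → extends → [1, 13, 14, 21]
11 → replaces 13 → [1, 11, 14, 21]
3 → replaces 11 → [1, 3, 14, 21]
Longest strictly increasing subsequence has length 4, so deletions = 12 − 4 = 8.

8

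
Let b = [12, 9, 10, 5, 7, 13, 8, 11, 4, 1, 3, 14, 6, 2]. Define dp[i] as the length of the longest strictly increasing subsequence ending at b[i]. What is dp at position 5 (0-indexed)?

dp[i] = 1 + max{dp[j] : j<i, b[j]<b[i]} (or 1 if no such j):
i:      0  1  2  3  4  5  6  7  8  9 10 11 12 13
b[i]:  12  9 10  5  7 13  8 11  4  1  3 14  6  2
dp:     1  1  2  1  2  3  3  4  1  1  2  5  3  2
At index 5 the value is 3.

3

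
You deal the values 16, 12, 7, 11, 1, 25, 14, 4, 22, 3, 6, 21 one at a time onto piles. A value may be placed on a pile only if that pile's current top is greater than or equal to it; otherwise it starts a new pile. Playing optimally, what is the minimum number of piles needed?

Place each on the leftmost legal pile:
16 → new pile 1 (tops now [16])
12 → pile 1 (tops now [12])
7 → pile 1 (tops now [7])
11 → new pile 2 (tops now [7, 11])
1 → pile 1 (tops now [1, 11])
25 → new pile 3 (tops now [1, 11, 25])
14 → pile 3 (tops now [1, 11, 14])
4 → pile 2 (tops now [1, 4, 14])
22 → new pile 4 (tops now [1, 4, 14, 22])
3 → pile 2 (tops now [1, 3, 14, 22])
6 → pile 3 (tops now [1, 3, 6, 22])
21 → pile 4 (tops now [1, 3, 6, 21])
Four piles.

4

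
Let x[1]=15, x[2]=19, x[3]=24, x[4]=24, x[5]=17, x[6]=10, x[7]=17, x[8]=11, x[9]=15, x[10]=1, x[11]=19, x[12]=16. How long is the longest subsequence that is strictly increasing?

Let dp[i] be the length of the longest such subsequence ending at index i:
i:      1  2  3  4  5  6  7  8  9 10 11 12
x[i]:  15 19 24 24 17 10 17 11 15  1 19 16
dp:     1  2  3  3  2  1  2  2  3  1  4  4
Maximum dp value is 4.

4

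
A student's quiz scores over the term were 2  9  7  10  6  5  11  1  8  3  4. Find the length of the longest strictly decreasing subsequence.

5

Negate each value so 'decreasing' becomes 'increasing', then run patience tails on the negated sequence:
-2 → extends → [-2]
-9 → replaces -2 → [-9]
-7 → extends → [-9, -7]
-10 → replaces -9 → [-10, -7]
-6 → extends → [-10, -7, -6]
-5 → extends → [-10, -7, -6, -5]
-11 → replaces -10 → [-11, -7, -6, -5]
-1 → extends → [-11, -7, -6, -5, -1]
-8 → replaces -7 → [-11, -8, -6, -5, -1]
-3 → replaces -1 → [-11, -8, -6, -5, -3]
-4 → replaces -3 → [-11, -8, -6, -5, -4]
Five tails, so the longest strictly decreasing subsequence of the original has length 5.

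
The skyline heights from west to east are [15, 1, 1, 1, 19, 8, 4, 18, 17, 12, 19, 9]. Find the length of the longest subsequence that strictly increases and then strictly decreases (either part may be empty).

6

inc[i] = longest strictly increasing subsequence ending at i; dec[i] = longest strictly decreasing subsequence starting at i:
i:      1  2  3  4  5  6  7  8  9 10 11 12
a[i]:  15  1  1  1 19  8  4 18 17 12 19  9
inc:    1  1  1  1  2  2  2  3  3  3  4  3
dec:    3  1  1  1  5  2  1  4  3  2  2  1
Best peak at i=5 (value 19): inc=2, dec=5, length 2+5−1 = 6.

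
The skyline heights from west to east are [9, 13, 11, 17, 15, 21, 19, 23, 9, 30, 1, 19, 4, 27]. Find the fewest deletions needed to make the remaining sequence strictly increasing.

8

Fewest deletions = n − (longest strictly increasing subsequence).
Patience tails:
9 → extends → [9]
13 → extends → [9, 13]
11 → replaces 13 → [9, 11]
17 → extends → [9, 11, 17]
15 → replaces 17 → [9, 11, 15]
21 → extends → [9, 11, 15, 21]
19 → replaces 21 → [9, 11, 15, 19]
23 → extends → [9, 11, 15, 19, 23]
9 → already a tail → [9, 11, 15, 19, 23]
30 → extends → [9, 11, 15, 19, 23, 30]
1 → replaces 9 → [1, 11, 15, 19, 23, 30]
19 → already a tail → [1, 11, 15, 19, 23, 30]
4 → replaces 11 → [1, 4, 15, 19, 23, 30]
27 → replaces 30 → [1, 4, 15, 19, 23, 27]
Longest strictly increasing subsequence has length 6, so deletions = 14 − 6 = 8.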